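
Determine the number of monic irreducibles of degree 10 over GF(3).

The number of monic irreducibles of degree 10 over GF(3) is (1/10)·Σ_{d∣10} μ(10/d) 3^d.
Divisors of 10: 1, 2, 5, 10; μ(10/d) for each: 1, -1, -1, 1.
Σ = 3^1 − 3^2 − 3^5 + 3^10 = 58800.
N = 58800/10 = 5880.

5880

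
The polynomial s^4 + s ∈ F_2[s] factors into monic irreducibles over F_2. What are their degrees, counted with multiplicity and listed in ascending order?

Write h(s) = s^4 + s.
Roots in F_2: h(0) = 0 → root; h(1) = 0 → root.
Linear factors from roots: (s), (s + 1).
Complete factorization: h(s) = (s)·(s + 1)·(s^2 + s + 1).
Factor degrees with multiplicity: 1 + 1 + 2 = 4.

1, 1, 2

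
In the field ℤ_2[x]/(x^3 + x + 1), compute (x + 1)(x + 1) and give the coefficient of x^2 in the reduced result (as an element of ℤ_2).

1

Multiply in ℤ_2[x]: (x + 1)·(x + 1) = x^2 + 1.
Reduced: x^2 + 1.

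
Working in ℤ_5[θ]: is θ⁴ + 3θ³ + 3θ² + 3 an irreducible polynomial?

Write h(θ) = θ⁴ + 3θ³ + 3θ² + 3.
Check for roots in ℤ_5: h(0) = 3; h(1) = 0 → root; h(2) = 0 → root; h(3) = 2; h(4) = 4.
h(1) = 0, so (θ − 1) divides h(θ); h is reducible.

No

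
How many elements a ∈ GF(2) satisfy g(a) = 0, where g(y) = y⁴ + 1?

Evaluate at each of the 2 elements of GF(2):
g(0) = 1; g(1) = 0 → root.
Roots: {1}.

1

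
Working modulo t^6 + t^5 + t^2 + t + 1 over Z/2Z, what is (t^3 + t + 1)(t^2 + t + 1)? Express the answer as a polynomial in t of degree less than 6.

Multiply in Z/2Z[t]: (t^3 + t + 1)·(t^2 + t + 1) = t^5 + t^4 + 1.
Reduced: t^5 + t^4 + 1.

t^5 + t^4 + 1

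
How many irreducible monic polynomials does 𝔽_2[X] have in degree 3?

2

x^(2^3) − x is the product of all monic irreducibles of degree dividing 3; Möbius inversion gives N = (1/3) Σ μ(3/d)·2^d.
Divisors of 3: 1, 3; μ(3/d) for each: -1, 1.
Σ = − 2^1 + 2^3 = 6.
N = 6/3 = 2.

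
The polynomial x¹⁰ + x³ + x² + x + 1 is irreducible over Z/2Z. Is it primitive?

No

Write f(x) = x¹⁰ + x³ + x² + x + 1.
|GF(2^10)^×| = 2^10 − 1 = 1023. Prime factorization: 1023 = 3·11·31.
f is primitive ⇔ x has order 1023 in GF(2)[x]/(f), i.e. x^(1023/q) ≠ 1 for each prime q | 1023.
x^(341) mod f = 1
x^(93) mod f = x⁷ + x⁶ + x⁵ + x⁴ + x².
x^(33) mod f = x⁵ + x⁴ + x³ + x.
Since x^(341) = 1, the order of x divides 341 < 1023; not primitive.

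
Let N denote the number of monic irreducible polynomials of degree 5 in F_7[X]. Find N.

Gauss's count: N_{7}(5) = (1/5) Σ_{d|5} μ(5/d)·7^d.
Divisors of 5: 1, 5; μ(5/d) for each: -1, 1.
Σ = − 7^1 + 7^5 = 16800.
N = 16800/5 = 3360.

3360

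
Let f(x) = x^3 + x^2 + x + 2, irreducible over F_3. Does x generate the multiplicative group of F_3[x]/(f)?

No

|GF(3^3)^×| = 3^3 − 1 = 26. Prime factorization: 26 = 2·13.
f is primitive ⇔ x has order 26 in GF(3)[x]/(f), i.e. x^(26/q) ≠ 1 for each prime q | 26.
x^(13) mod f = 1
x^(2) mod f = x^2.
Since x^(13) = 1, the order of x divides 13 < 26; not primitive.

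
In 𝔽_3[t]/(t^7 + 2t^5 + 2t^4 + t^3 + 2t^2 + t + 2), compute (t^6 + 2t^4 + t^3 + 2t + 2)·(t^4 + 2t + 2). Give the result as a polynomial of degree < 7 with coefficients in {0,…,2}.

t^6 + 2t^5 + 2t^4 + 2t^3 + 2t^2 + t + 2

Multiply in 𝔽_3[t]: (t^6 + 2t^4 + t^3 + 2t + 2)·(t^4 + 2t + 2) = t^10 + 2t^8 + 2t^6 + 2t^4 + 2t^3 + t^2 + 2t + 1.
Reduce using t^7 ≡ t^5 + t^4 + 2t^3 + t^2 + 2t + 1 (mod t^7 + 2t^5 + 2t^4 + t^3 + 2t^2 + t + 2).
Reduced: t^6 + 2t^5 + 2t^4 + 2t^3 + 2t^2 + t + 2.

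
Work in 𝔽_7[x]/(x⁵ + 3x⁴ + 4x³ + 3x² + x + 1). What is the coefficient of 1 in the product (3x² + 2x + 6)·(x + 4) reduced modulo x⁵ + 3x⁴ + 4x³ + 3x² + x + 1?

Multiply in 𝔽_7[x]: (3x² + 2x + 6)·(x + 4) = 3x³ + 3.
Reduced: 3x³ + 3.

3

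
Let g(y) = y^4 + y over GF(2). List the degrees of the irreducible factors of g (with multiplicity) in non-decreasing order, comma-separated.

1, 1, 2

Roots in GF(2): g(0) = 0 → root; g(1) = 0 → root.
Linear factors from roots: (y), (y + 1).
Complete factorization: g(y) = (y)·(y + 1)·(y^2 + y + 1).
Factor degrees with multiplicity: 1 + 1 + 2 = 4.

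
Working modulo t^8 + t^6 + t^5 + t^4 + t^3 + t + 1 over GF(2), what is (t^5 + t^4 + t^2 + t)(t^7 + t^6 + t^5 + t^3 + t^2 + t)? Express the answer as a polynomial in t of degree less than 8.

t^7 + t^4 + t^2 + 1

Multiply in GF(2)[t]: (t^5 + t^4 + t^2 + t)·(t^7 + t^6 + t^5 + t^3 + t^2 + t) = t^12 + t^8 + t^6 + t^2.
Reduce using t^8 ≡ t^6 + t^5 + t^4 + t^3 + t + 1 (mod t^8 + t^6 + t^5 + t^4 + t^3 + t + 1).
Reduced: t^7 + t^4 + t^2 + 1.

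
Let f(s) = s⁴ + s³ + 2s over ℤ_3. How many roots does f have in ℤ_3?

1

Evaluate at each of the 3 elements of ℤ_3:
f(0) = 0 → root; f(1) = 1; f(2) = 1.
Roots: {0}.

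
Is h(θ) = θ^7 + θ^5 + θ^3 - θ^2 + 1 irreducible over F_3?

No

Check for roots in F_3: h(0) = 1; h(1) = 0 → root; h(2) = 0 → root.
h(1) = 0, so (θ − 1) divides h(θ); h is reducible.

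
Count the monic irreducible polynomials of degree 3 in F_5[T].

40

The number of monic irreducibles of degree 3 over GF(5) is (1/3)·Σ_{d∣3} μ(3/d) 5^d.
Divisors of 3: 1, 3; μ(3/d) for each: -1, 1.
Σ = − 5^1 + 5^3 = 120.
N = 120/3 = 40.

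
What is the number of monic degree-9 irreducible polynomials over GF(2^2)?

The number of monic irreducibles of degree 9 over GF(4) is (1/9)·Σ_{d∣9} μ(9/d) 4^d.
Divisors of 9: 1, 3, 9; μ(9/d) for each: 0, -1, 1.
Σ = − 4^3 + 4^9 = 262080.
N = 262080/9 = 29120.

29120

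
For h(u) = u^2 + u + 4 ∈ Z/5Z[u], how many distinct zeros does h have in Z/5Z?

1

Evaluate at each of the 5 elements of Z/5Z:
h(0) = 4; h(1) = 1; h(2) = 0 → root; h(3) = 1; h(4) = 4.
Roots: {2}.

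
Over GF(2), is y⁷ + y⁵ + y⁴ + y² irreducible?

No

Write m(y) = y⁷ + y⁵ + y⁴ + y².
Check for roots in GF(2): m(0) = 0 → root; m(1) = 0 → root.
m(0) = 0, so (y) divides m(y); m is reducible.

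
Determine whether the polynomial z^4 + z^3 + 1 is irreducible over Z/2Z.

Yes

Write P(z) = z^4 + z^3 + 1.
Check for roots in Z/2Z: P(0) = 1; P(1) = 1.
No roots, so no linear factors.
Monic irreducibles of degree 2 over GF(2): z^2 + z + 1.
None of them divide P (all give nonzero remainder).
No irreducible factor of degree ≤ 2 exists, so P is irreducible over GF(2).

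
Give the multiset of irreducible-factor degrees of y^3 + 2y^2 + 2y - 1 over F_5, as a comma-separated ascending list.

Write h(y) = y^3 + 2y^2 + 2y - 1.
Roots in F_5: h(0) = 4; h(1) = 4; h(2) = 4; h(3) = 0 → root; h(4) = 3.
Linear factors from roots: (y + 2).
Complete factorization: h(y) = (y + 2)·(y^2 + 2).
Factor degrees with multiplicity: 1 + 2 = 3.

1, 2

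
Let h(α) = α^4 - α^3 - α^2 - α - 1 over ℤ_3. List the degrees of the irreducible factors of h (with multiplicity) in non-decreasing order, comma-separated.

Roots in ℤ_3: h(0) = 2; h(1) = 0 → root; h(2) = 1.
Linear factors from roots: (α - 1).
Complete factorization: h(α) = (α - 1)·(α^3 - α + 1).
Factor degrees with multiplicity: 1 + 3 = 4.

1, 3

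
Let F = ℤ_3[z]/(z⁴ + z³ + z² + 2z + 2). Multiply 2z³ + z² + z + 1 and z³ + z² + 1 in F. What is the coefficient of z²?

Multiply in ℤ_3[z]: (2z³ + z² + z + 1)·(z³ + z² + 1) = 2z⁶ + 2z⁴ + z³ + 2z² + z + 1.
Reduce using z⁴ ≡ 2z³ + 2z² + z + 1 (mod z⁴ + z³ + z² + 2z + 2).
Reduced: z.

0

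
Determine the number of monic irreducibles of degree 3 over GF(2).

x^(2^3) − x is the product of all monic irreducibles of degree dividing 3; Möbius inversion gives N = (1/3) Σ μ(3/d)·2^d.
Divisors of 3: 1, 3; μ(3/d) for each: -1, 1.
Σ = − 2^1 + 2^3 = 6.
N = 6/3 = 2.

2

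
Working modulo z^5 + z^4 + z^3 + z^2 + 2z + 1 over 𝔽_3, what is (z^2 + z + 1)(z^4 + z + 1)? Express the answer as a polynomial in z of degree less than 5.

z + 1

Multiply in 𝔽_3[z]: (z^2 + z + 1)·(z^4 + z + 1) = z^6 + z^5 + z^4 + z^3 + 2z^2 + 2z + 1.
Reduce using z^5 ≡ 2z^4 + 2z^3 + 2z^2 + z + 2 (mod z^5 + z^4 + z^3 + z^2 + 2z + 1).
Reduced: z + 1.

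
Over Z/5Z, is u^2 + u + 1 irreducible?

Yes

Write g(u) = u^2 + u + 1.
Check for roots in Z/5Z: g(0) = 1; g(1) = 3; g(2) = 2; g(3) = 3; g(4) = 1.
No roots. A degree-2 polynomial over a field with no linear factor is irreducible.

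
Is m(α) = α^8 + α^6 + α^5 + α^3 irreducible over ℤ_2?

No

Check for roots in ℤ_2: m(0) = 0 → root; m(1) = 0 → root.
m(0) = 0, so (α) divides m(α); m is reducible.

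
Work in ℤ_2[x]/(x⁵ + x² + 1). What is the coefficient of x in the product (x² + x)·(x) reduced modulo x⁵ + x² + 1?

Multiply in ℤ_2[x]: (x² + x)·(x) = x³ + x².
Reduced: x³ + x².

0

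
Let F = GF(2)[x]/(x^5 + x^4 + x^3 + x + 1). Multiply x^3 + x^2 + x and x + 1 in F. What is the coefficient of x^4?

Multiply in GF(2)[x]: (x^3 + x^2 + x)·(x + 1) = x^4 + x.
Reduced: x^4 + x.

1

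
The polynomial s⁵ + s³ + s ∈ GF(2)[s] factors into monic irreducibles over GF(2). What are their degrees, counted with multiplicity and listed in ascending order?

Write h(s) = s⁵ + s³ + s.
Roots in GF(2): h(0) = 0 → root; h(1) = 1.
Linear factors from roots: (s).
Complete factorization: h(s) = (s)·(s² + s + 1)^2.
Factor degrees with multiplicity: 1 + 2 + 2 = 5.

1, 2, 2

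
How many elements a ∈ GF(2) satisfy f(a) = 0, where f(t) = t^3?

1

Evaluate at each of the 2 elements of GF(2):
f(0) = 0 → root; f(1) = 1.
Roots: {0}.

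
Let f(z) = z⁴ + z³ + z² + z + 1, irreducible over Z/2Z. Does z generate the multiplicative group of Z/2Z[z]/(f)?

|GF(2^4)^×| = 2^4 − 1 = 15. Prime factorization: 15 = 3·5.
f is primitive ⇔ z has order 15 in GF(2)[z]/(f), i.e. z^(15/q) ≠ 1 for each prime q | 15.
z^(5) mod f = 1
z^(3) mod f = z³.
Since z^(5) = 1, the order of z divides 5 < 15; not primitive.

No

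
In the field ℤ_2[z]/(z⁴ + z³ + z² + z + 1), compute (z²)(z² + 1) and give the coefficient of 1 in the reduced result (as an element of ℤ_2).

Multiply in ℤ_2[z]: (z²)·(z² + 1) = z⁴ + z².
Reduce using z⁴ ≡ z³ + z² + z + 1 (mod z⁴ + z³ + z² + z + 1).
Reduced: z³ + z + 1.

1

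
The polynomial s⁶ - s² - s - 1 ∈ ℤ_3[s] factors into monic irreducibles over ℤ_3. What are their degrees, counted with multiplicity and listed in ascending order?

Write g(s) = s⁶ - s² - s - 1.
Roots in ℤ_3: g(0) = 2; g(1) = 1; g(2) = 0 → root.
Linear factors from roots: (s + 1).
Complete factorization: g(s) = (s + 1)·(s² - s - 1)·(s³ - s + 1).
Factor degrees with multiplicity: 1 + 2 + 3 = 6.

1, 2, 3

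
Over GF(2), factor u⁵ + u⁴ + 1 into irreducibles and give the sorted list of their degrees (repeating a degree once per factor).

2, 3

Write f(u) = u⁵ + u⁴ + 1.
Roots in GF(2): f(0) = 1; f(1) = 1.
Complete factorization: f(u) = (u² + u + 1)·(u³ + u + 1).
Factor degrees with multiplicity: 2 + 3 = 5.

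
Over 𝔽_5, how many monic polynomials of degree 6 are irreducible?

By the necklace-counting formula, N_5(6) = (1/6) Σ_{d|6} μ(6/d)·5^d.
Divisors of 6: 1, 2, 3, 6; μ(6/d) for each: 1, -1, -1, 1.
Σ = 5^1 − 5^2 − 5^3 + 5^6 = 15480.
N = 15480/6 = 2580.

2580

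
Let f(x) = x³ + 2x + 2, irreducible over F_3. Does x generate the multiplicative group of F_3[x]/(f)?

|GF(3^3)^×| = 3^3 − 1 = 26. Prime factorization: 26 = 2·13.
f is primitive ⇔ x has order 26 in GF(3)[x]/(f), i.e. x^(26/q) ≠ 1 for each prime q | 26.
x^(13) mod f = 1
x^(2) mod f = x².
Since x^(13) = 1, the order of x divides 13 < 26; not primitive.

No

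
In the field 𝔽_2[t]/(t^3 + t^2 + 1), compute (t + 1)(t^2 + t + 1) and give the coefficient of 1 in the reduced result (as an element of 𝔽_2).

Multiply in 𝔽_2[t]: (t + 1)·(t^2 + t + 1) = t^3 + 1.
Reduce using t^3 ≡ t^2 + 1 (mod t^3 + t^2 + 1).
Reduced: t^2.

0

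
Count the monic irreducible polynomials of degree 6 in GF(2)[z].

9

The number of monic irreducibles of degree 6 over GF(2) is (1/6)·Σ_{d∣6} μ(6/d) 2^d.
Divisors of 6: 1, 2, 3, 6; μ(6/d) for each: 1, -1, -1, 1.
Σ = 2^1 − 2^2 − 2^3 + 2^6 = 54.
N = 54/6 = 9.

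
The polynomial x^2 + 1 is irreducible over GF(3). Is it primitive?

Write f(x) = x^2 + 1.
|GF(3^2)^×| = 3^2 − 1 = 8. Prime factorization: 8 = 2^3.
f is primitive ⇔ x has order 8 in GF(3)[x]/(f), i.e. x^(8/q) ≠ 1 for each prime q | 8.
x^(4) mod f = 1
Since x^(4) = 1, the order of x divides 4 < 8; not primitive.

No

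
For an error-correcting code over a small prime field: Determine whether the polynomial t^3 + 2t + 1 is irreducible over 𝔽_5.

Yes

Write m(t) = t^3 + 2t + 1.
Check for roots in 𝔽_5: m(0) = 1; m(1) = 4; m(2) = 3; m(3) = 4; m(4) = 3.
No roots. A degree-3 polynomial over a field with no linear factor is irreducible.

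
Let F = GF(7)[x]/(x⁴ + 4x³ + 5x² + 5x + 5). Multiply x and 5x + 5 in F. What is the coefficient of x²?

Multiply in GF(7)[x]: (x)·(5x + 5) = 5x² + 5x.
Reduced: 5x² + 5x.

5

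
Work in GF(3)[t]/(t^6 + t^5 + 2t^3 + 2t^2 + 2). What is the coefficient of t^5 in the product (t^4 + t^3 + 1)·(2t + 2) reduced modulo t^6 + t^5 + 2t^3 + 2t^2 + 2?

Multiply in GF(3)[t]: (t^4 + t^3 + 1)·(2t + 2) = 2t^5 + t^4 + 2t^3 + 2t + 2.
Reduced: 2t^5 + t^4 + 2t^3 + 2t + 2.

2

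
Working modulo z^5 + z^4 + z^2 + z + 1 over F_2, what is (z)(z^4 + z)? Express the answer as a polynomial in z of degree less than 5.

Multiply in F_2[z]: (z)·(z^4 + z) = z^5 + z^2.
Reduce using z^5 ≡ z^4 + z^2 + z + 1 (mod z^5 + z^4 + z^2 + z + 1).
Reduced: z^4 + z + 1.

z^4 + z + 1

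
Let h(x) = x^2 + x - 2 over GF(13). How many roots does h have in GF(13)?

2

Evaluate at each of the 13 elements of GF(13):
h(0) = 11; h(1) = 0 → root; h(2) = 4; h(3) = 10; h(4) = 5; h(5) = 2; h(6) = 1; h(7) = 2; h(8) = 5; h(9) = 10; h(10) = 4; h(11) = 0 → root; h(12) = 11.
Roots: {1, 11}.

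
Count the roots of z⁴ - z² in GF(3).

Write P(z) = z⁴ - z².
Evaluate at each of the 3 elements of GF(3):
P(0) = 0 → root; P(1) = 0 → root; P(2) = 0 → root.
Roots: {0, 1, 2}.

3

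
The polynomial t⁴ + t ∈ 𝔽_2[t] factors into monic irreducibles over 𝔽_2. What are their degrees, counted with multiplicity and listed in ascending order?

Write f(t) = t⁴ + t.
Roots in 𝔽_2: f(0) = 0 → root; f(1) = 0 → root.
Linear factors from roots: (t), (t + 1).
Complete factorization: f(t) = (t)·(t + 1)·(t² + t + 1).
Factor degrees with multiplicity: 1 + 1 + 2 = 4.

1, 1, 2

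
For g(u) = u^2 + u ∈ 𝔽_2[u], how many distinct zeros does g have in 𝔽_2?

2

Evaluate at each of the 2 elements of 𝔽_2:
g(0) = 0 → root; g(1) = 0 → root.
Roots: {0, 1}.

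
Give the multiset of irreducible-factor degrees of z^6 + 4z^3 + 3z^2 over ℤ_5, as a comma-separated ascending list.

1, 1, 1, 1, 2

Write f(z) = z^6 + 4z^3 + 3z^2.
Roots in ℤ_5: f(0) = 0 → root; f(1) = 3; f(2) = 3; f(3) = 4; f(4) = 0 → root.
Linear factors from roots: (z), (z + 1).
Complete factorization: f(z) = (z)^2·(z + 1)^2·(z^2 + 3z + 3).
Factor degrees with multiplicity: 1 + 1 + 1 + 1 + 2 = 6.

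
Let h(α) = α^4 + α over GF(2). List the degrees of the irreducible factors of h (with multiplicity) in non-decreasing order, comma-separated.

Roots in GF(2): h(0) = 0 → root; h(1) = 0 → root.
Linear factors from roots: (α), (α + 1).
Complete factorization: h(α) = (α)·(α + 1)·(α^2 + α + 1).
Factor degrees with multiplicity: 1 + 1 + 2 = 4.

1, 1, 2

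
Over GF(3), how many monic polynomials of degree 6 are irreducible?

Gauss's count: N_{3}(6) = (1/6) Σ_{d|6} μ(6/d)·3^d.
Divisors of 6: 1, 2, 3, 6; μ(6/d) for each: 1, -1, -1, 1.
Σ = 3^1 − 3^2 − 3^3 + 3^6 = 696.
N = 696/6 = 116.

116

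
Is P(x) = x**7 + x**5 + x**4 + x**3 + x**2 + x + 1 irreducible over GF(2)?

Check for roots in GF(2): P(0) = 1; P(1) = 1.
No roots, so no linear factors.
Monic irreducibles of degree 2 over GF(2): x**2 + x + 1.
None of them divide P (all give nonzero remainder).
Monic irreducibles of degree 3 over GF(2): x**3 + x + 1, x**3 + x**2 + 1.
None of them divide P (all give nonzero remainder).
No irreducible factor of degree ≤ 3 exists, so P is irreducible over GF(2).

Yes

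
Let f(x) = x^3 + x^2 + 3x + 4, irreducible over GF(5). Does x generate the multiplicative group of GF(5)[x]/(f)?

No

|GF(5^3)^×| = 5^3 − 1 = 124. Prime factorization: 124 = 2^2·31.
f is primitive ⇔ x has order 124 in GF(5)[x]/(f), i.e. x^(124/q) ≠ 1 for each prime q | 124.
x^(62) mod f = 1
x^(4) mod f = 3x^2 + 4x + 4.
Since x^(62) = 1, the order of x divides 62 < 124; not primitive.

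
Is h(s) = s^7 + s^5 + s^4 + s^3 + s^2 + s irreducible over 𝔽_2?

No

Check for roots in 𝔽_2: h(0) = 0 → root; h(1) = 0 → root.
h(0) = 0, so (s) divides h(s); h is reducible.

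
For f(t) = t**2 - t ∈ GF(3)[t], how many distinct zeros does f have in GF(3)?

Evaluate at each of the 3 elements of GF(3):
f(0) = 0 → root; f(1) = 0 → root; f(2) = 2.
Roots: {0, 1}.

2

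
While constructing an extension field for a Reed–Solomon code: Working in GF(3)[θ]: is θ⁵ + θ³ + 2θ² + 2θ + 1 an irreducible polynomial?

Yes

Write h(θ) = θ⁵ + θ³ + 2θ² + 2θ + 1.
Check for roots in GF(3): h(0) = 1; h(1) = 1; h(2) = 2.
No roots, so no linear factors.
Monic irreducibles of degree 2 over GF(3): θ² + 1, θ² + θ + 2, θ² + 2θ + 2.
None of them divide h (all give nonzero remainder).
No irreducible factor of degree ≤ 2 exists, so h is irreducible over GF(3).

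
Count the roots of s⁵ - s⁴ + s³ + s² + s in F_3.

Write g(s) = s⁵ - s⁴ + s³ + s² + s.
Evaluate at each of the 3 elements of F_3:
g(0) = 0 → root; g(1) = 0 → root; g(2) = 0 → root.
Roots: {0, 1, 2}.

3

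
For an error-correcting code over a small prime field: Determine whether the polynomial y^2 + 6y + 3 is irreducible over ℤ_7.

Write P(y) = y^2 + 6y + 3.
Check for roots in ℤ_7: P(0) = 3; P(1) = 3; P(2) = 5; P(3) = 2; P(4) = 1; P(5) = 2; P(6) = 5.
No roots. A degree-2 polynomial over a field with no linear factor is irreducible.

Yes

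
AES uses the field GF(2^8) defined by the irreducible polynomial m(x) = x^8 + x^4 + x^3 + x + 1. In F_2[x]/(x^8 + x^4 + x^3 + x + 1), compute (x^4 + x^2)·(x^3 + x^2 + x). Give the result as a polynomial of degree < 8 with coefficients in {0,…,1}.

Multiply in F_2[x]: (x^4 + x^2)·(x^3 + x^2 + x) = x^7 + x^6 + x^4 + x^3.
Reduced: x^7 + x^6 + x^4 + x^3.

x^7 + x^6 + x^4 + x^3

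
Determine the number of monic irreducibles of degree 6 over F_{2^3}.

43596

The number of monic irreducibles of degree 6 over GF(8) is (1/6)·Σ_{d∣6} μ(6/d) 8^d.
Divisors of 6: 1, 2, 3, 6; μ(6/d) for each: 1, -1, -1, 1.
Σ = 8^1 − 8^2 − 8^3 + 8^6 = 261576.
N = 261576/6 = 43596.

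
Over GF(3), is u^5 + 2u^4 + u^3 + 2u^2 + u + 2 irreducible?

No

Write m(u) = u^5 + 2u^4 + u^3 + 2u^2 + u + 2.
Check for roots in GF(3): m(0) = 2; m(1) = 0 → root; m(2) = 0 → root.
m(1) = 0, so (u − 1) divides m(u); m is reducible.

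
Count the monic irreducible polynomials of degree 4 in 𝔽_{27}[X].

The number of monic irreducibles of degree 4 over GF(27) is (1/4)·Σ_{d∣4} μ(4/d) 27^d.
Divisors of 4: 1, 2, 4; μ(4/d) for each: 0, -1, 1.
Σ = − 27^2 + 27^4 = 530712.
N = 530712/4 = 132678.

132678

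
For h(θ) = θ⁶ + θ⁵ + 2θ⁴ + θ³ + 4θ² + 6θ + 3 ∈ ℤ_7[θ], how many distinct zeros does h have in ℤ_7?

2

Evaluate at each of the 7 elements of ℤ_7:
h(0) = 3; h(1) = 4; h(2) = 6; h(3) = 0 → root; h(4) = 5; h(5) = 0 → root; h(6) = 2.
Roots: {3, 5}.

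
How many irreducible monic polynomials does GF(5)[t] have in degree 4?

x^(5^4) − x is the product of all monic irreducibles of degree dividing 4; Möbius inversion gives N = (1/4) Σ μ(4/d)·5^d.
Divisors of 4: 1, 2, 4; μ(4/d) for each: 0, -1, 1.
Σ = − 5^2 + 5^4 = 600.
N = 600/4 = 150.

150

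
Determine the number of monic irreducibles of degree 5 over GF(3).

x^(3^5) − x is the product of all monic irreducibles of degree dividing 5; Möbius inversion gives N = (1/5) Σ μ(5/d)·3^d.
Divisors of 5: 1, 5; μ(5/d) for each: -1, 1.
Σ = − 3^1 + 3^5 = 240.
N = 240/5 = 48.

48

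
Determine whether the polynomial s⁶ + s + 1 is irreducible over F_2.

Write P(s) = s⁶ + s + 1.
Check for roots in F_2: P(0) = 1; P(1) = 1.
No roots, so no linear factors.
Monic irreducibles of degree 2 over GF(2): s² + s + 1.
None of them divide P (all give nonzero remainder).
Monic irreducibles of degree 3 over GF(2): s³ + s + 1, s³ + s² + 1.
None of them divide P (all give nonzero remainder).
No irreducible factor of degree ≤ 3 exists, so P is irreducible over GF(2).

Yes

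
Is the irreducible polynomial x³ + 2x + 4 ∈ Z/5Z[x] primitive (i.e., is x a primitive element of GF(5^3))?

Write f(x) = x³ + 2x + 4.
|GF(5^3)^×| = 5^3 − 1 = 124. Prime factorization: 124 = 2^2·31.
f is primitive ⇔ x has order 124 in GF(5)[x]/(f), i.e. x^(124/q) ≠ 1 for each prime q | 124.
x^(62) mod f = 1
x^(4) mod f = 3x² + x.
Since x^(62) = 1, the order of x divides 62 < 124; not primitive.

No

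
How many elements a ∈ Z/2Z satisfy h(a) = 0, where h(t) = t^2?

Evaluate at each of the 2 elements of Z/2Z:
h(0) = 0 → root; h(1) = 1.
Roots: {0}.

1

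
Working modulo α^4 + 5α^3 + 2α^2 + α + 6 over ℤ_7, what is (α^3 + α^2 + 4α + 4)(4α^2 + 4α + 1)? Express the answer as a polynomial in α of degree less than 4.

Multiply in ℤ_7[α]: (α^3 + α^2 + 4α + 4)·(4α^2 + 4α + 1) = 4α^5 + α^4 + 5α^2 + 6α + 4.
Reduce using α^4 ≡ 2α^3 + 5α^2 + 6α + 1 (mod α^4 + 5α^3 + 2α^2 + α + 6).
Reduced: 3α^3 + 4α^2 + α + 6.

3α^3 + 4α^2 + α + 6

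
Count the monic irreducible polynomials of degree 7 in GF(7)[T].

117648

x^(7^7) − x is the product of all monic irreducibles of degree dividing 7; Möbius inversion gives N = (1/7) Σ μ(7/d)·7^d.
Divisors of 7: 1, 7; μ(7/d) for each: -1, 1.
Σ = − 7^1 + 7^7 = 823536.
N = 823536/7 = 117648.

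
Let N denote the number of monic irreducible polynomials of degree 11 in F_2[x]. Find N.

186

The number of monic irreducibles of degree 11 over GF(2) is (1/11)·Σ_{d∣11} μ(11/d) 2^d.
Divisors of 11: 1, 11; μ(11/d) for each: -1, 1.
Σ = − 2^1 + 2^11 = 2046.
N = 2046/11 = 186.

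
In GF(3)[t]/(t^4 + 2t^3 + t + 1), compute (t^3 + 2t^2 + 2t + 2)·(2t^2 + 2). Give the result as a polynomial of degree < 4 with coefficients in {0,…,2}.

2t + 1

Multiply in GF(3)[t]: (t^3 + 2t^2 + 2t + 2)·(2t^2 + 2) = 2t^5 + t^4 + 2t^2 + t + 1.
Reduce using t^4 ≡ t^3 + 2t + 2 (mod t^4 + 2t^3 + t + 1).
Reduced: 2t + 1.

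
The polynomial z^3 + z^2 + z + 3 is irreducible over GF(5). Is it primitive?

Write f(z) = z^3 + z^2 + z + 3.
|GF(5^3)^×| = 5^3 − 1 = 124. Prime factorization: 124 = 2^2·31.
f is primitive ⇔ z has order 124 in GF(5)[z]/(f), i.e. z^(124/q) ≠ 1 for each prime q | 124.
z^(62) mod f = 4.
z^(4) mod f = 3z + 3.
None equal 1, so z has full order 124; f is primitive.

Yes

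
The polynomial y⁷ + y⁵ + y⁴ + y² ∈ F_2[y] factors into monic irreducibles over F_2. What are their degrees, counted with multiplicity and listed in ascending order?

1, 1, 1, 1, 1, 2

Write f(y) = y⁷ + y⁵ + y⁴ + y².
Roots in F_2: f(0) = 0 → root; f(1) = 0 → root.
Linear factors from roots: (y), (y + 1).
Complete factorization: f(y) = (y)^2·(y + 1)^3·(y² + y + 1).
Factor degrees with multiplicity: 1 + 1 + 1 + 1 + 1 + 2 = 7.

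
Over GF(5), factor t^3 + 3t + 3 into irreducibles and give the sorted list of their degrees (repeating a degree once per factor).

Write h(t) = t^3 + 3t + 3.
Roots in GF(5): h(0) = 3; h(1) = 2; h(2) = 2; h(3) = 4; h(4) = 4.
Complete factorization: h(t) = (t^3 + 3t + 3).
Factor degrees with multiplicity: 3 = 3.

3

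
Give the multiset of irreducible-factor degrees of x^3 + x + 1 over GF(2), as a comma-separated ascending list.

Write h(x) = x^3 + x + 1.
Roots in GF(2): h(0) = 1; h(1) = 1.
Complete factorization: h(x) = (x^3 + x + 1).
Factor degrees with multiplicity: 3 = 3.

3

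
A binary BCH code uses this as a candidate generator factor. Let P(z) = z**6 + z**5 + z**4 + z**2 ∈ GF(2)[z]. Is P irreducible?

No

Check for roots in GF(2): P(0) = 0 → root; P(1) = 0 → root.
P(0) = 0, so (z) divides P(z); P is reducible.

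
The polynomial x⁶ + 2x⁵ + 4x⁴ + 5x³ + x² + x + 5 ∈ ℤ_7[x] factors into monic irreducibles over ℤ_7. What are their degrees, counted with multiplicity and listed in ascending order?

6

Write g(x) = x⁶ + 2x⁵ + 4x⁴ + 5x³ + x² + x + 5.
Complete factorization: g(x) = (x⁶ + 2x⁵ + 4x⁴ + 5x³ + x² + x + 5).
Factor degrees with multiplicity: 6 = 6.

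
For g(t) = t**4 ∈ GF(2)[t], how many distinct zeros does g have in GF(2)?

Evaluate at each of the 2 elements of GF(2):
g(0) = 0 → root; g(1) = 1.
Roots: {0}.

1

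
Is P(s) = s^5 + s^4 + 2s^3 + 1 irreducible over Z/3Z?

Yes

Check for roots in Z/3Z: P(0) = 1; P(1) = 2; P(2) = 2.
No roots, so no linear factors.
Monic irreducibles of degree 2 over GF(3): s^2 + 1, s^2 + s + 2, s^2 + 2s + 2.
None of them divide P (all give nonzero remainder).
No irreducible factor of degree ≤ 2 exists, so P is irreducible over GF(3).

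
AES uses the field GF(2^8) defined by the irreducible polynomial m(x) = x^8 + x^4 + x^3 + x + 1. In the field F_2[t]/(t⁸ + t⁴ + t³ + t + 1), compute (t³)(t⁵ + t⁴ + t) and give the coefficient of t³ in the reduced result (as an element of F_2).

Multiply in F_2[t]: (t³)·(t⁵ + t⁴ + t) = t⁸ + t⁷ + t⁴.
Reduce using t⁸ ≡ t⁴ + t³ + t + 1 (mod t⁸ + t⁴ + t³ + t + 1).
Reduced: t⁷ + t³ + t + 1.

1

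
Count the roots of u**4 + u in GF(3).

2

Write P(u) = u**4 + u.
Evaluate at each of the 3 elements of GF(3):
P(0) = 0 → root; P(1) = 2; P(2) = 0 → root.
Roots: {0, 2}.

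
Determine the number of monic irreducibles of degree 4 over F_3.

The number of monic irreducibles of degree 4 over GF(3) is (1/4)·Σ_{d∣4} μ(4/d) 3^d.
Divisors of 4: 1, 2, 4; μ(4/d) for each: 0, -1, 1.
Σ = − 3^2 + 3^4 = 72.
N = 72/4 = 18.

18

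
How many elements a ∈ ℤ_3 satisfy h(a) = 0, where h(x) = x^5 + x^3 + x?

3

Evaluate at each of the 3 elements of ℤ_3:
h(0) = 0 → root; h(1) = 0 → root; h(2) = 0 → root.
Roots: {0, 1, 2}.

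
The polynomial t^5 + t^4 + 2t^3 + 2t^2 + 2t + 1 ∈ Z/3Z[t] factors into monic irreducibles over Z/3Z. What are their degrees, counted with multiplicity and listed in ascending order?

Write f(t) = t^5 + t^4 + 2t^3 + 2t^2 + 2t + 1.
Roots in Z/3Z: f(0) = 1; f(1) = 0 → root; f(2) = 2.
Linear factors from roots: (t + 2).
Complete factorization: f(t) = (t + 2)^3·(t^2 + t + 2).
Factor degrees with multiplicity: 1 + 1 + 1 + 2 = 5.

1, 1, 1, 2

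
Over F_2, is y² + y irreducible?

No

Write g(y) = y² + y.
Check for roots in F_2: g(0) = 0 → root; g(1) = 0 → root.
g(0) = 0, so (y) divides g(y); g is reducible.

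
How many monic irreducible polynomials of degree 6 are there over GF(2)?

9

x^(2^6) − x is the product of all monic irreducibles of degree dividing 6; Möbius inversion gives N = (1/6) Σ μ(6/d)·2^d.
Divisors of 6: 1, 2, 3, 6; μ(6/d) for each: 1, -1, -1, 1.
Σ = 2^1 − 2^2 − 2^3 + 2^6 = 54.
N = 54/6 = 9.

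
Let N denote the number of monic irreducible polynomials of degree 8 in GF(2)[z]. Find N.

30

Gauss's count: N_{2}(8) = (1/8) Σ_{d|8} μ(8/d)·2^d.
Divisors of 8: 1, 2, 4, 8; μ(8/d) for each: 0, 0, -1, 1.
Σ = − 2^4 + 2^8 = 240.
N = 240/8 = 30.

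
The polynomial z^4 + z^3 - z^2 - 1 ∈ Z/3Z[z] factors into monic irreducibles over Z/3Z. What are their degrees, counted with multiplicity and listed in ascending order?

Write h(z) = z^4 + z^3 - z^2 - 1.
Roots in Z/3Z: h(0) = 2; h(1) = 0 → root; h(2) = 1.
Linear factors from roots: (z - 1).
Complete factorization: h(z) = (z - 1)·(z^3 - z^2 + z + 1).
Factor degrees with multiplicity: 1 + 3 = 4.

1, 3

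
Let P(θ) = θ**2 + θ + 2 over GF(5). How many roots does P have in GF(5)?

Evaluate at each of the 5 elements of GF(5):
P(0) = 2; P(1) = 4; P(2) = 3; P(3) = 4; P(4) = 2.
No element is a root.

0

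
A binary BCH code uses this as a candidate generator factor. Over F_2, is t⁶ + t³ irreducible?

Write m(t) = t⁶ + t³.
Check for roots in F_2: m(0) = 0 → root; m(1) = 0 → root.
m(0) = 0, so (t) divides m(t); m is reducible.

No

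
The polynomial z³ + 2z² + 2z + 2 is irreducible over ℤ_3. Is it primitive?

Write f(z) = z³ + 2z² + 2z + 2.
|GF(3^3)^×| = 3^3 − 1 = 26. Prime factorization: 26 = 2·13.
f is primitive ⇔ z has order 26 in GF(3)[z]/(f), i.e. z^(26/q) ≠ 1 for each prime q | 26.
z^(13) mod f = 1
z^(2) mod f = z².
Since z^(13) = 1, the order of z divides 13 < 26; not primitive.

No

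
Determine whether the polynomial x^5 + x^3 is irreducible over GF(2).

No

Write g(x) = x^5 + x^3.
Check for roots in GF(2): g(0) = 0 → root; g(1) = 0 → root.
g(0) = 0, so (x) divides g(x); g is reducible.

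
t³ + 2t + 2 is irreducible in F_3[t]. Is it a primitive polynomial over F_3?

Write f(t) = t³ + 2t + 2.
|GF(3^3)^×| = 3^3 − 1 = 26. Prime factorization: 26 = 2·13.
f is primitive ⇔ t has order 26 in GF(3)[t]/(f), i.e. t^(26/q) ≠ 1 for each prime q | 26.
t^(13) mod f = 1
t^(2) mod f = t².
Since t^(13) = 1, the order of t divides 13 < 26; not primitive.

No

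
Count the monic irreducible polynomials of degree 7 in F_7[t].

117648

By the necklace-counting formula, N_7(7) = (1/7) Σ_{d|7} μ(7/d)·7^d.
Divisors of 7: 1, 7; μ(7/d) for each: -1, 1.
Σ = − 7^1 + 7^7 = 823536.
N = 823536/7 = 117648.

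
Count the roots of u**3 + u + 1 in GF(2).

Write h(u) = u**3 + u + 1.
Evaluate at each of the 2 elements of GF(2):
h(0) = 1; h(1) = 1.
No element is a root.

0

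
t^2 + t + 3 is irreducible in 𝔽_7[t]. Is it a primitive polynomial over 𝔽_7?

Yes

Write f(t) = t^2 + t + 3.
|GF(7^2)^×| = 7^2 − 1 = 48. Prime factorization: 48 = 2^4·3.
f is primitive ⇔ t has order 48 in GF(7)[t]/(f), i.e. t^(48/q) ≠ 1 for each prime q | 48.
t^(24) mod f = 6.
t^(16) mod f = 2.
None equal 1, so t has full order 48; f is primitive.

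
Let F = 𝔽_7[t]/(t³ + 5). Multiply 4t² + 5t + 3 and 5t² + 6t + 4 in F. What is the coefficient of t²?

Multiply in 𝔽_7[t]: (4t² + 5t + 3)·(5t² + 6t + 4) = 6t⁴ + 5t² + 3t + 5.
Reduce using t³ ≡ 2 (mod t³ + 5).
Reduced: 5t² + t + 5.

5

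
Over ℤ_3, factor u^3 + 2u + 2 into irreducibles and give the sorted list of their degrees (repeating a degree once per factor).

Write g(u) = u^3 + 2u + 2.
Roots in ℤ_3: g(0) = 2; g(1) = 2; g(2) = 2.
Complete factorization: g(u) = (u^3 + 2u + 2).
Factor degrees with multiplicity: 3 = 3.

3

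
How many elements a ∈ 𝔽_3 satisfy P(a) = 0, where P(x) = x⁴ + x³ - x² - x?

Evaluate at each of the 3 elements of 𝔽_3:
P(0) = 0 → root; P(1) = 0 → root; P(2) = 0 → root.
Roots: {0, 1, 2}.

3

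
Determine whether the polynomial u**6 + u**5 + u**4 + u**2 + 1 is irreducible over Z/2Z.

Yes

Write f(u) = u**6 + u**5 + u**4 + u**2 + 1.
Check for roots in Z/2Z: f(0) = 1; f(1) = 1.
No roots, so no linear factors.
Monic irreducibles of degree 2 over GF(2): u**2 + u + 1.
None of them divide f (all give nonzero remainder).
Monic irreducibles of degree 3 over GF(2): u**3 + u + 1, u**3 + u**2 + 1.
None of them divide f (all give nonzero remainder).
No irreducible factor of degree ≤ 3 exists, so f is irreducible over GF(2).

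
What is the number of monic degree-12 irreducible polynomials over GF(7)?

The number of monic irreducibles of degree 12 over GF(7) is (1/12)·Σ_{d∣12} μ(12/d) 7^d.
Divisors of 12: 1, 2, 3, 4, 6, 12; μ(12/d) for each: 0, 1, 0, -1, -1, 1.
Σ = 7^2 − 7^4 − 7^6 + 7^12 = 13841167200.
N = 13841167200/12 = 1153430600.

1153430600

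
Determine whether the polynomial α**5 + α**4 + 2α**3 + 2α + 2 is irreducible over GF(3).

Write P(α) = α**5 + α**4 + 2α**3 + 2α + 2.
Check for roots in GF(3): P(0) = 2; P(1) = 2; P(2) = 1.
No roots, so no linear factors.
Monic irreducibles of degree 2 over GF(3): α**2 + 1, α**2 + α + 2, α**2 + 2α + 2.
None of them divide P (all give nonzero remainder).
No irreducible factor of degree ≤ 2 exists, so P is irreducible over GF(3).

Yes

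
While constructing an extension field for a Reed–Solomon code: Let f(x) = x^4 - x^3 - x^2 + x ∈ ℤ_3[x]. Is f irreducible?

Check for roots in ℤ_3: f(0) = 0 → root; f(1) = 0 → root; f(2) = 0 → root.
f(0) = 0, so (x) divides f(x); f is reducible.

No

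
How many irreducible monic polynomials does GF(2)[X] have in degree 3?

2

By the necklace-counting formula, N_2(3) = (1/3) Σ_{d|3} μ(3/d)·2^d.
Divisors of 3: 1, 3; μ(3/d) for each: -1, 1.
Σ = − 2^1 + 2^3 = 6.
N = 6/3 = 2.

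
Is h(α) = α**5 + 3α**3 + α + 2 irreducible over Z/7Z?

Check for roots in Z/7Z: h(0) = 2; h(1) = 0 → root; h(2) = 4; h(3) = 0 → root; h(4) = 4; h(5) = 0 → root; h(6) = 4.
h(1) = 0, so (α − 1) divides h(α); h is reducible.

No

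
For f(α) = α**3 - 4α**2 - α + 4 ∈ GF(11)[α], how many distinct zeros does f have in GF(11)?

Evaluate at each of the 11 elements of GF(11):
f(0) = 4; f(1) = 0 → root; f(2) = 5; f(3) = 3; f(4) = 0 → root; f(5) = 2; f(6) = 4; f(7) = 1; f(8) = 10; f(9) = 4; f(10) = 0 → root.
Roots: {1, 4, 10}.

3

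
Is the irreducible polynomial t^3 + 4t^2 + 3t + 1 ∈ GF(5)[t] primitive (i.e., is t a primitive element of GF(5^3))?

Write f(t) = t^3 + 4t^2 + 3t + 1.
|GF(5^3)^×| = 5^3 − 1 = 124. Prime factorization: 124 = 2^2·31.
f is primitive ⇔ t has order 124 in GF(5)[t]/(f), i.e. t^(124/q) ≠ 1 for each prime q | 124.
t^(62) mod f = 1
t^(4) mod f = 3t^2 + t + 4.
Since t^(62) = 1, the order of t divides 62 < 124; not primitive.

No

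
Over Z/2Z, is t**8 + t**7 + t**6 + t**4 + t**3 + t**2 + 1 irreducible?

Yes

Write f(t) = t**8 + t**7 + t**6 + t**4 + t**3 + t**2 + 1.
Check for roots in Z/2Z: f(0) = 1; f(1) = 1.
No roots, so no linear factors.
Monic irreducibles of degree 2 over GF(2): t**2 + t + 1.
None of them divide f (all give nonzero remainder).
Monic irreducibles of degree 3 over GF(2): t**3 + t + 1, t**3 + t**2 + 1.
None of them divide f (all give nonzero remainder).
Monic irreducibles of degree 4 over GF(2): t**4 + t + 1, t**4 + t**3 + 1, t**4 + t**3 + t**2 + t + 1.
None of them divide f (all give nonzero remainder).
No irreducible factor of degree ≤ 4 exists, so f is irreducible over GF(2).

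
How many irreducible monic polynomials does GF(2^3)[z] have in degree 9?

x^(8^9) − x is the product of all monic irreducibles of degree dividing 9; Möbius inversion gives N = (1/9) Σ μ(9/d)·8^d.
Divisors of 9: 1, 3, 9; μ(9/d) for each: 0, -1, 1.
Σ = − 8^3 + 8^9 = 134217216.
N = 134217216/9 = 14913024.

14913024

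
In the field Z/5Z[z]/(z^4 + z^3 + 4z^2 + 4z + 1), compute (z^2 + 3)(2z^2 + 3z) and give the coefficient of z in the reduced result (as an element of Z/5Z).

1

Multiply in Z/5Z[z]: (z^2 + 3)·(2z^2 + 3z) = 2z^4 + 3z^3 + z^2 + 4z.
Reduce using z^4 ≡ 4z^3 + z^2 + z + 4 (mod z^4 + z^3 + 4z^2 + 4z + 1).
Reduced: z^3 + 3z^2 + z + 3.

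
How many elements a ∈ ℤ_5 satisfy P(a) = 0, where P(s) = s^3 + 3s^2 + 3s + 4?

1

Evaluate at each of the 5 elements of ℤ_5:
P(0) = 4; P(1) = 1; P(2) = 0 → root; P(3) = 2; P(4) = 3.
Roots: {2}.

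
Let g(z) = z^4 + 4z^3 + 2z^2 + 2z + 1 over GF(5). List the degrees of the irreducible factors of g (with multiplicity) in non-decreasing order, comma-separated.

Roots in GF(5): g(0) = 1; g(1) = 0 → root; g(2) = 1; g(3) = 4; g(4) = 3.
Linear factors from roots: (z + 4).
Complete factorization: g(z) = (z + 4)·(z^3 + 2z + 4).
Factor degrees with multiplicity: 1 + 3 = 4.

1, 3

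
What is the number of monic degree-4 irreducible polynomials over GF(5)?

x^(5^4) − x is the product of all monic irreducibles of degree dividing 4; Möbius inversion gives N = (1/4) Σ μ(4/d)·5^d.
Divisors of 4: 1, 2, 4; μ(4/d) for each: 0, -1, 1.
Σ = − 5^2 + 5^4 = 600.
N = 600/4 = 150.

150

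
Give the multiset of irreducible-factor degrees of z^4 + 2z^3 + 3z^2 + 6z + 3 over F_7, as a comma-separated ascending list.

4

Write f(z) = z^4 + 2z^3 + 3z^2 + 6z + 3.
Complete factorization: f(z) = (z^4 + 2z^3 + 3z^2 + 6z + 3).
Factor degrees with multiplicity: 4 = 4.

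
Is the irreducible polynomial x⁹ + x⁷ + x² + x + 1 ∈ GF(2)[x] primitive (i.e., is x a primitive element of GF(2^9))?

Yes

Write f(x) = x⁹ + x⁷ + x² + x + 1.
|GF(2^9)^×| = 2^9 − 1 = 511. Prime factorization: 511 = 7·73.
f is primitive ⇔ x has order 511 in GF(2)[x]/(f), i.e. x^(511/q) ≠ 1 for each prime q | 511.
x^(73) mod f = x⁵ + x⁴ + x³ + x².
x^(7) mod f = x⁷.
None equal 1, so x has full order 511; f is primitive.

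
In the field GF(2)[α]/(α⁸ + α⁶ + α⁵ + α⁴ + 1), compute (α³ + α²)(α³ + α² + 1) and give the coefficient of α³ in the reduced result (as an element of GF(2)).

Multiply in GF(2)[α]: (α³ + α²)·(α³ + α² + 1) = α⁶ + α⁴ + α³ + α².
Reduced: α⁶ + α⁴ + α³ + α².

1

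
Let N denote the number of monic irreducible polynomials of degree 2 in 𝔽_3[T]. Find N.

x^(3^2) − x is the product of all monic irreducibles of degree dividing 2; Möbius inversion gives N = (1/2) Σ μ(2/d)·3^d.
Divisors of 2: 1, 2; μ(2/d) for each: -1, 1.
Σ = − 3^1 + 3^2 = 6.
N = 6/2 = 3.

3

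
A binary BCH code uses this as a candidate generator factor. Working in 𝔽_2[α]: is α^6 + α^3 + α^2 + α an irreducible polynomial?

Write m(α) = α^6 + α^3 + α^2 + α.
Check for roots in 𝔽_2: m(0) = 0 → root; m(1) = 0 → root.
m(0) = 0, so (α) divides m(α); m is reducible.

No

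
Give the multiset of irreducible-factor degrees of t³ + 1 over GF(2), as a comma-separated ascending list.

1, 2

Write g(t) = t³ + 1.
Roots in GF(2): g(0) = 1; g(1) = 0 → root.
Linear factors from roots: (t + 1).
Complete factorization: g(t) = (t + 1)·(t² + t + 1).
Factor degrees with multiplicity: 1 + 2 = 3.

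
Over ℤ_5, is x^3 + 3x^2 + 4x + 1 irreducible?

Write g(x) = x^3 + 3x^2 + 4x + 1.
Check for roots in ℤ_5: g(0) = 1; g(1) = 4; g(2) = 4; g(3) = 2; g(4) = 4.
No roots. A degree-3 polynomial over a field with no linear factor is irreducible.

Yes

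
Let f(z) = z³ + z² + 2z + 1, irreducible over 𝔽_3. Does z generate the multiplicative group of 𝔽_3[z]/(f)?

|GF(3^3)^×| = 3^3 − 1 = 26. Prime factorization: 26 = 2·13.
f is primitive ⇔ z has order 26 in GF(3)[z]/(f), i.e. z^(26/q) ≠ 1 for each prime q | 26.
z^(13) mod f = 2.
z^(2) mod f = z².
None equal 1, so z has full order 26; f is primitive.

Yes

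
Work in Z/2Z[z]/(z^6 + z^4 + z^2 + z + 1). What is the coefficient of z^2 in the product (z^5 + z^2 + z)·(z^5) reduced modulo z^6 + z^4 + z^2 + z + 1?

Multiply in Z/2Z[z]: (z^5 + z^2 + z)·(z^5) = z^10 + z^7 + z^6.
Reduce using z^6 ≡ z^4 + z^2 + z + 1 (mod z^6 + z^4 + z^2 + z + 1).
Reduced: z^4 + z^2 + 1.

1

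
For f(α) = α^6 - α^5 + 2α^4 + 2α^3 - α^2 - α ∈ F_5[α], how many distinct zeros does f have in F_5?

2

Evaluate at each of the 5 elements of F_5:
f(0) = 0 → root; f(1) = 2; f(2) = 4; f(3) = 0 → root; f(4) = 2.
Roots: {0, 3}.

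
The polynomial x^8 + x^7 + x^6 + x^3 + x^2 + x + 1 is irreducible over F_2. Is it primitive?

Yes

Write f(x) = x^8 + x^7 + x^6 + x^3 + x^2 + x + 1.
|GF(2^8)^×| = 2^8 − 1 = 255. Prime factorization: 255 = 3·5·17.
f is primitive ⇔ x has order 255 in GF(2)[x]/(f), i.e. x^(255/q) ≠ 1 for each prime q | 255.
x^(85) mod f = x^5 + x^4 + x^3 + x^2 + 1.
x^(51) mod f = x^6 + x^3.
x^(15) mod f = x^5 + x^4 + x^3 + x + 1.
None equal 1, so x has full order 255; f is primitive.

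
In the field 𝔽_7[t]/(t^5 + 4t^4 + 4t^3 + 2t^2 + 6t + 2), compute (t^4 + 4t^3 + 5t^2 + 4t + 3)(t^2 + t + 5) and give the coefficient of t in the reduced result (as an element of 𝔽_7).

Multiply in 𝔽_7[t]: (t^4 + 4t^3 + 5t^2 + 4t + 3)·(t^2 + t + 5) = t^6 + 5t^5 + t^3 + 4t^2 + 2t + 1.
Reduce using t^5 ≡ 3t^4 + 3t^3 + 5t^2 + t + 5 (mod t^5 + 4t^4 + 4t^3 + 2t^2 + 6t + 2).
Reduced: 6t^4 + 2t^3 + 3t^2 + t + 6.

1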